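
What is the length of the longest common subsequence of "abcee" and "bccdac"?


LCS of "abcee" and "bccdac"
DP table:
           b    c    c    d    a    c
      0    0    0    0    0    0    0
  a   0    0    0    0    0    1    1
  b   0    1    1    1    1    1    1
  c   0    1    2    2    2    2    2
  e   0    1    2    2    2    2    2
  e   0    1    2    2    2    2    2
LCS length = dp[5][6] = 2

2


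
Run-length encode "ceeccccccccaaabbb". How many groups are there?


Input: ceeccccccccaaabbb
Scanning for consecutive runs:
  Group 1: 'c' x 1 (positions 0-0)
  Group 2: 'e' x 2 (positions 1-2)
  Group 3: 'c' x 8 (positions 3-10)
  Group 4: 'a' x 3 (positions 11-13)
  Group 5: 'b' x 3 (positions 14-16)
Total groups: 5

5


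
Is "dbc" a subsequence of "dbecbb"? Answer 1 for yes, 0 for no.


Check if "dbc" is a subsequence of "dbecbb"
Greedy scan:
  Position 0 ('d'): matches sub[0] = 'd'
  Position 1 ('b'): matches sub[1] = 'b'
  Position 2 ('e'): no match needed
  Position 3 ('c'): matches sub[2] = 'c'
  Position 4 ('b'): no match needed
  Position 5 ('b'): no match needed
All 3 characters matched => is a subsequence

1


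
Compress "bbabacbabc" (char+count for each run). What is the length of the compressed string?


Input: bbabacbabc
Runs:
  'b' x 2 => "b2"
  'a' x 1 => "a1"
  'b' x 1 => "b1"
  'a' x 1 => "a1"
  'c' x 1 => "c1"
  'b' x 1 => "b1"
  'a' x 1 => "a1"
  'b' x 1 => "b1"
  'c' x 1 => "c1"
Compressed: "b2a1b1a1c1b1a1b1c1"
Compressed length: 18

18


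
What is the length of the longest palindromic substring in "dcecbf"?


Input: "dcecbf"
Checking substrings for palindromes:
  [1:4] "cec" (len 3) => palindrome
Longest palindromic substring: "cec" with length 3

3


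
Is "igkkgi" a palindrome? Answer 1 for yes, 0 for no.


Input: igkkgi
Reversed: igkkgi
  Compare pos 0 ('i') with pos 5 ('i'): match
  Compare pos 1 ('g') with pos 4 ('g'): match
  Compare pos 2 ('k') with pos 3 ('k'): match
Result: palindrome

1


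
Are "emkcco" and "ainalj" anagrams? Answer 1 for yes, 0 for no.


Strings: "emkcco", "ainalj"
Sorted first:  ccekmo
Sorted second: aaijln
Differ at position 0: 'c' vs 'a' => not anagrams

0


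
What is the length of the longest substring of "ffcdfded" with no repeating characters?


Input: "ffcdfded"
Sliding window (track last position of each char):
  Position 0 ('f'): window [0,0] length 1 -- new best
  Position 1 ('f'): repeat (last at 0), move window start to 1
  Position 1 ('f'): window [1,1] length 1
  Position 2 ('c'): window [1,2] length 2 -- new best
  Position 3 ('d'): window [1,3] length 3 -- new best
  Position 4 ('f'): repeat (last at 1), move window start to 2
  Position 4 ('f'): window [2,4] length 3
  Position 5 ('d'): repeat (last at 3), move window start to 4
  Position 5 ('d'): window [4,5] length 2
  Position 6 ('e'): window [4,6] length 3
  Position 7 ('d'): repeat (last at 5), move window start to 6
  Position 7 ('d'): window [6,7] length 2
Longest substring with no repeats: "fcd" with length 3

3


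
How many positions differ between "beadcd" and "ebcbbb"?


Comparing "beadcd" and "ebcbbb" position by position:
  Position 0: 'b' vs 'e' => DIFFER
  Position 1: 'e' vs 'b' => DIFFER
  Position 2: 'a' vs 'c' => DIFFER
  Position 3: 'd' vs 'b' => DIFFER
  Position 4: 'c' vs 'b' => DIFFER
  Position 5: 'd' vs 'b' => DIFFER
Positions that differ: 6

6


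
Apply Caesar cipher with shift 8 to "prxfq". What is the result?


Caesar cipher: shift "prxfq" by 8
  'p' (pos 15) + 8 = pos 23 = 'x'
  'r' (pos 17) + 8 = pos 25 = 'z'
  'x' (pos 23) + 8 = pos 5 = 'f'
  'f' (pos 5) + 8 = pos 13 = 'n'
  'q' (pos 16) + 8 = pos 24 = 'y'
Result: xzfny

xzfny


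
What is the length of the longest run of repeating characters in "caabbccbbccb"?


Input: "caabbccbbccb"
Scanning for longest run:
  Position 1 ('a'): new char, reset run to 1
  Position 2 ('a'): continues run of 'a', length=2
  Position 3 ('b'): new char, reset run to 1
  Position 4 ('b'): continues run of 'b', length=2
  Position 5 ('c'): new char, reset run to 1
  Position 6 ('c'): continues run of 'c', length=2
  Position 7 ('b'): new char, reset run to 1
  Position 8 ('b'): continues run of 'b', length=2
  Position 9 ('c'): new char, reset run to 1
  Position 10 ('c'): continues run of 'c', length=2
  Position 11 ('b'): new char, reset run to 1
Longest run: 'a' with length 2

2


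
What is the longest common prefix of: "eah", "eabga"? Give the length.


Words: eah, eabga
  Position 0: all 'e' => match
  Position 1: all 'a' => match
  Position 2: ('h', 'b') => mismatch, stop
LCP = "ea" (length 2)

2


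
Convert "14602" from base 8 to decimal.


Input: "14602" in base 8
Positional expansion:
  Digit '1' (value 1) x 8^4 = 4096
  Digit '4' (value 4) x 8^3 = 2048
  Digit '6' (value 6) x 8^2 = 384
  Digit '0' (value 0) x 8^1 = 0
  Digit '2' (value 2) x 8^0 = 2
Sum = 6530

6530


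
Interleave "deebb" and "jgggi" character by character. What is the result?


Interleaving "deebb" and "jgggi":
  Position 0: 'd' from first, 'j' from second => "dj"
  Position 1: 'e' from first, 'g' from second => "eg"
  Position 2: 'e' from first, 'g' from second => "eg"
  Position 3: 'b' from first, 'g' from second => "bg"
  Position 4: 'b' from first, 'i' from second => "bi"
Result: djegegbgbi

djegegbgbi


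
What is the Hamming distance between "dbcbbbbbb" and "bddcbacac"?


Comparing "dbcbbbbbb" and "bddcbacac" position by position:
  Position 0: 'd' vs 'b' => differ
  Position 1: 'b' vs 'd' => differ
  Position 2: 'c' vs 'd' => differ
  Position 3: 'b' vs 'c' => differ
  Position 4: 'b' vs 'b' => same
  Position 5: 'b' vs 'a' => differ
  Position 6: 'b' vs 'c' => differ
  Position 7: 'b' vs 'a' => differ
  Position 8: 'b' vs 'c' => differ
Total differences (Hamming distance): 8

8


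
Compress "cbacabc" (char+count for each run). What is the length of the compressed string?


Input: cbacabc
Runs:
  'c' x 1 => "c1"
  'b' x 1 => "b1"
  'a' x 1 => "a1"
  'c' x 1 => "c1"
  'a' x 1 => "a1"
  'b' x 1 => "b1"
  'c' x 1 => "c1"
Compressed: "c1b1a1c1a1b1c1"
Compressed length: 14

14


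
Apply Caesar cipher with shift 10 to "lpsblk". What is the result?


Caesar cipher: shift "lpsblk" by 10
  'l' (pos 11) + 10 = pos 21 = 'v'
  'p' (pos 15) + 10 = pos 25 = 'z'
  's' (pos 18) + 10 = pos 2 = 'c'
  'b' (pos 1) + 10 = pos 11 = 'l'
  'l' (pos 11) + 10 = pos 21 = 'v'
  'k' (pos 10) + 10 = pos 20 = 'u'
Result: vzclvu

vzclvu


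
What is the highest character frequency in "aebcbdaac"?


Input: aebcbdaac
Character counts:
  'a': 3
  'b': 2
  'c': 2
  'd': 1
  'e': 1
Maximum frequency: 3

3


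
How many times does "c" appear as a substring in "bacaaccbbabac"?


Searching for "c" in "bacaaccbbabac"
Scanning each position:
  Position 0: "b" => no
  Position 1: "a" => no
  Position 2: "c" => MATCH
  Position 3: "a" => no
  Position 4: "a" => no
  Position 5: "c" => MATCH
  Position 6: "c" => MATCH
  Position 7: "b" => no
  Position 8: "b" => no
  Position 9: "a" => no
  Position 10: "b" => no
  Position 11: "a" => no
  Position 12: "c" => MATCH
Total occurrences: 4

4


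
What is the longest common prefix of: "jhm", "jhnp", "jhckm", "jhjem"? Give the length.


Words: jhm, jhnp, jhckm, jhjem
  Position 0: all 'j' => match
  Position 1: all 'h' => match
  Position 2: ('m', 'n', 'c', 'j') => mismatch, stop
LCP = "jh" (length 2)

2


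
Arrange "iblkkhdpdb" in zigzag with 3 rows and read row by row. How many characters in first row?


Zigzag "iblkkhdpdb" into 3 rows:
Placing characters:
  'i' => row 0
  'b' => row 1
  'l' => row 2
  'k' => row 1
  'k' => row 0
  'h' => row 1
  'd' => row 2
  'p' => row 1
  'd' => row 0
  'b' => row 1
Rows:
  Row 0: "ikd"
  Row 1: "bkhpb"
  Row 2: "ld"
First row length: 3

3


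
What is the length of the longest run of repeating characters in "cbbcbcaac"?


Input: "cbbcbcaac"
Scanning for longest run:
  Position 1 ('b'): new char, reset run to 1
  Position 2 ('b'): continues run of 'b', length=2
  Position 3 ('c'): new char, reset run to 1
  Position 4 ('b'): new char, reset run to 1
  Position 5 ('c'): new char, reset run to 1
  Position 6 ('a'): new char, reset run to 1
  Position 7 ('a'): continues run of 'a', length=2
  Position 8 ('c'): new char, reset run to 1
Longest run: 'b' with length 2

2


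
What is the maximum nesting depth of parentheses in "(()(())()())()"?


Input: "(()(())()())()"
Tracking depth:
  Position 0 '(': depth becomes 1
  Position 1 '(': depth becomes 2
  Position 2 ')': depth becomes 1
  Position 3 '(': depth becomes 2
  Position 4 '(': depth becomes 3
  Position 5 ')': depth becomes 2
  Position 6 ')': depth becomes 1
  Position 7 '(': depth becomes 2
  Position 8 ')': depth becomes 1
  Position 9 '(': depth becomes 2
  Position 10 ')': depth becomes 1
  Position 11 ')': depth becomes 0
  Position 12 '(': depth becomes 1
  Position 13 ')': depth becomes 0
Maximum depth reached: 3

3


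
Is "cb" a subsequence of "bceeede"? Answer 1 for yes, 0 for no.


Check if "cb" is a subsequence of "bceeede"
Greedy scan:
  Position 0 ('b'): no match needed
  Position 1 ('c'): matches sub[0] = 'c'
  Position 2 ('e'): no match needed
  Position 3 ('e'): no match needed
  Position 4 ('e'): no match needed
  Position 5 ('d'): no match needed
  Position 6 ('e'): no match needed
Only matched 1/2 characters => not a subsequence

0


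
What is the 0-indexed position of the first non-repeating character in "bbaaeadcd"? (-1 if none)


Input: bbaaeadcd
Character frequencies:
  'a': 3
  'b': 2
  'c': 1
  'd': 2
  'e': 1
Scanning left to right for freq == 1:
  Position 0 ('b'): freq=2, skip
  Position 1 ('b'): freq=2, skip
  Position 2 ('a'): freq=3, skip
  Position 3 ('a'): freq=3, skip
  Position 4 ('e'): unique! => answer = 4

4


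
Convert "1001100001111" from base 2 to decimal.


Input: "1001100001111" in base 2
Positional expansion:
  Digit '1' (value 1) x 2^12 = 4096
  Digit '0' (value 0) x 2^11 = 0
  Digit '0' (value 0) x 2^10 = 0
  Digit '1' (value 1) x 2^9 = 512
  Digit '1' (value 1) x 2^8 = 256
  Digit '0' (value 0) x 2^7 = 0
  Digit '0' (value 0) x 2^6 = 0
  Digit '0' (value 0) x 2^5 = 0
  Digit '0' (value 0) x 2^4 = 0
  Digit '1' (value 1) x 2^3 = 8
  Digit '1' (value 1) x 2^2 = 4
  Digit '1' (value 1) x 2^1 = 2
  Digit '1' (value 1) x 2^0 = 1
Sum = 4879

4879


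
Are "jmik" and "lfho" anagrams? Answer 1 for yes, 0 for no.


Strings: "jmik", "lfho"
Sorted first:  ijkm
Sorted second: fhlo
Differ at position 0: 'i' vs 'f' => not anagrams

0


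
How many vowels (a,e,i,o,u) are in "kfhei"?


Input: kfhei
Checking each character:
  'k' at position 0: consonant
  'f' at position 1: consonant
  'h' at position 2: consonant
  'e' at position 3: vowel (running total: 1)
  'i' at position 4: vowel (running total: 2)
Total vowels: 2

2


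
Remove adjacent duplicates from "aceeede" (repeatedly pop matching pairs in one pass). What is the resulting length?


Input: aceeede
Stack-based adjacent duplicate removal:
  Read 'a': push. Stack: a
  Read 'c': push. Stack: ac
  Read 'e': push. Stack: ace
  Read 'e': matches stack top 'e' => pop. Stack: ac
  Read 'e': push. Stack: ace
  Read 'd': push. Stack: aced
  Read 'e': push. Stack: acede
Final stack: "acede" (length 5)

5


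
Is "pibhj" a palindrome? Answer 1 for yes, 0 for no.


Input: pibhj
Reversed: jhbip
  Compare pos 0 ('p') with pos 4 ('j'): MISMATCH
  Compare pos 1 ('i') with pos 3 ('h'): MISMATCH
Result: not a palindrome

0


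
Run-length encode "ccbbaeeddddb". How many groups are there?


Input: ccbbaeeddddb
Scanning for consecutive runs:
  Group 1: 'c' x 2 (positions 0-1)
  Group 2: 'b' x 2 (positions 2-3)
  Group 3: 'a' x 1 (positions 4-4)
  Group 4: 'e' x 2 (positions 5-6)
  Group 5: 'd' x 4 (positions 7-10)
  Group 6: 'b' x 1 (positions 11-11)
Total groups: 6

6


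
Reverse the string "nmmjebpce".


Input: nmmjebpce
Reading characters right to left:
  Position 8: 'e'
  Position 7: 'c'
  Position 6: 'p'
  Position 5: 'b'
  Position 4: 'e'
  Position 3: 'j'
  Position 2: 'm'
  Position 1: 'm'
  Position 0: 'n'
Reversed: ecpbejmmn

ecpbejmmn


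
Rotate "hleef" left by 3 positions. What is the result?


Input: "hleef", rotate left by 3
First 3 characters: "hle"
Remaining characters: "ef"
Concatenate remaining + first: "ef" + "hle" = "efhle"

efhle


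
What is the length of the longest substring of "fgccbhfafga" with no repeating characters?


Input: "fgccbhfafga"
Sliding window (track last position of each char):
  Position 0 ('f'): window [0,0] length 1 -- new best
  Position 1 ('g'): window [0,1] length 2 -- new best
  Position 2 ('c'): window [0,2] length 3 -- new best
  Position 3 ('c'): repeat (last at 2), move window start to 3
  Position 3 ('c'): window [3,3] length 1
  Position 4 ('b'): window [3,4] length 2
  Position 5 ('h'): window [3,5] length 3
  Position 6 ('f'): window [3,6] length 4 -- new best
  Position 7 ('a'): window [3,7] length 5 -- new best
  Position 8 ('f'): repeat (last at 6), move window start to 7
  Position 8 ('f'): window [7,8] length 2
  Position 9 ('g'): window [7,9] length 3
  Position 10 ('a'): repeat (last at 7), move window start to 8
  Position 10 ('a'): window [8,10] length 3
Longest substring with no repeats: "cbhfa" with length 5

5


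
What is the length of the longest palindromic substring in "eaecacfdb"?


Input: "eaecacfdb"
Checking substrings for palindromes:
  [0:3] "eae" (len 3) => palindrome
  [3:6] "cac" (len 3) => palindrome
Longest palindromic substring: "eae" with length 3

3


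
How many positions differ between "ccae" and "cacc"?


Comparing "ccae" and "cacc" position by position:
  Position 0: 'c' vs 'c' => same
  Position 1: 'c' vs 'a' => DIFFER
  Position 2: 'a' vs 'c' => DIFFER
  Position 3: 'e' vs 'c' => DIFFER
Positions that differ: 3

3


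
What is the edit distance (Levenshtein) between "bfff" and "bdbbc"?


Computing edit distance: "bfff" -> "bdbbc"
DP table:
           b    d    b    b    c
      0    1    2    3    4    5
  b   1    0    1    2    3    4
  f   2    1    1    2    3    4
  f   3    2    2    2    3    4
  f   4    3    3    3    3    4
Edit distance = dp[4][5] = 4

4


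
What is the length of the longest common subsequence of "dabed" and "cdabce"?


LCS of "dabed" and "cdabce"
DP table:
           c    d    a    b    c    e
      0    0    0    0    0    0    0
  d   0    0    1    1    1    1    1
  a   0    0    1    2    2    2    2
  b   0    0    1    2    3    3    3
  e   0    0    1    2    3    3    4
  d   0    0    1    2    3    3    4
LCS length = dp[5][6] = 4

4


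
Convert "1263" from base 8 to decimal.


Input: "1263" in base 8
Positional expansion:
  Digit '1' (value 1) x 8^3 = 512
  Digit '2' (value 2) x 8^2 = 128
  Digit '6' (value 6) x 8^1 = 48
  Digit '3' (value 3) x 8^0 = 3
Sum = 691

691


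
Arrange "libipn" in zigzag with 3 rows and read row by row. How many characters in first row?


Zigzag "libipn" into 3 rows:
Placing characters:
  'l' => row 0
  'i' => row 1
  'b' => row 2
  'i' => row 1
  'p' => row 0
  'n' => row 1
Rows:
  Row 0: "lp"
  Row 1: "iin"
  Row 2: "b"
First row length: 2

2


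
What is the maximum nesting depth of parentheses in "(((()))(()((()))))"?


Input: "(((()))(()((()))))"
Tracking depth:
  Position 0 '(': depth becomes 1
  Position 1 '(': depth becomes 2
  Position 2 '(': depth becomes 3
  Position 3 '(': depth becomes 4
  Position 4 ')': depth becomes 3
  Position 5 ')': depth becomes 2
  Position 6 ')': depth becomes 1
  Position 7 '(': depth becomes 2
  Position 8 '(': depth becomes 3
  Position 9 ')': depth becomes 2
  Position 10 '(': depth becomes 3
  Position 11 '(': depth becomes 4
  Position 12 '(': depth becomes 5
  Position 13 ')': depth becomes 4
  Position 14 ')': depth becomes 3
  Position 15 ')': depth becomes 2
  Position 16 ')': depth becomes 1
  Position 17 ')': depth becomes 0
Maximum depth reached: 5

5


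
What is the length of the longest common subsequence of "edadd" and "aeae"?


LCS of "edadd" and "aeae"
DP table:
           a    e    a    e
      0    0    0    0    0
  e   0    0    1    1    1
  d   0    0    1    1    1
  a   0    1    1    2    2
  d   0    1    1    2    2
  d   0    1    1    2    2
LCS length = dp[5][4] = 2

2


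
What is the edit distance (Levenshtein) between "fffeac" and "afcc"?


Computing edit distance: "fffeac" -> "afcc"
DP table:
           a    f    c    c
      0    1    2    3    4
  f   1    1    1    2    3
  f   2    2    1    2    3
  f   3    3    2    2    3
  e   4    4    3    3    3
  a   5    4    4    4    4
  c   6    5    5    4    4
Edit distance = dp[6][4] = 4

4


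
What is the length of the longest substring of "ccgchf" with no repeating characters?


Input: "ccgchf"
Sliding window (track last position of each char):
  Position 0 ('c'): window [0,0] length 1 -- new best
  Position 1 ('c'): repeat (last at 0), move window start to 1
  Position 1 ('c'): window [1,1] length 1
  Position 2 ('g'): window [1,2] length 2 -- new best
  Position 3 ('c'): repeat (last at 1), move window start to 2
  Position 3 ('c'): window [2,3] length 2
  Position 4 ('h'): window [2,4] length 3 -- new best
  Position 5 ('f'): window [2,5] length 4 -- new best
Longest substring with no repeats: "gchf" with length 4

4


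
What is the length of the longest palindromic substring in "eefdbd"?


Input: "eefdbd"
Checking substrings for palindromes:
  [3:6] "dbd" (len 3) => palindrome
  [0:2] "ee" (len 2) => palindrome
Longest palindromic substring: "dbd" with length 3

3


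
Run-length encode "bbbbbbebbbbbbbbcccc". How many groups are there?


Input: bbbbbbebbbbbbbbcccc
Scanning for consecutive runs:
  Group 1: 'b' x 6 (positions 0-5)
  Group 2: 'e' x 1 (positions 6-6)
  Group 3: 'b' x 8 (positions 7-14)
  Group 4: 'c' x 4 (positions 15-18)
Total groups: 4

4


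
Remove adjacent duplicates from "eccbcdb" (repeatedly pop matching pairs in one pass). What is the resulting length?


Input: eccbcdb
Stack-based adjacent duplicate removal:
  Read 'e': push. Stack: e
  Read 'c': push. Stack: ec
  Read 'c': matches stack top 'c' => pop. Stack: e
  Read 'b': push. Stack: eb
  Read 'c': push. Stack: ebc
  Read 'd': push. Stack: ebcd
  Read 'b': push. Stack: ebcdb
Final stack: "ebcdb" (length 5)

5


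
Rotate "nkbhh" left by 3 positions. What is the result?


Input: "nkbhh", rotate left by 3
First 3 characters: "nkb"
Remaining characters: "hh"
Concatenate remaining + first: "hh" + "nkb" = "hhnkb"

hhnkb


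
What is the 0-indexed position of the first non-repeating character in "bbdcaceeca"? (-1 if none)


Input: bbdcaceeca
Character frequencies:
  'a': 2
  'b': 2
  'c': 3
  'd': 1
  'e': 2
Scanning left to right for freq == 1:
  Position 0 ('b'): freq=2, skip
  Position 1 ('b'): freq=2, skip
  Position 2 ('d'): unique! => answer = 2

2


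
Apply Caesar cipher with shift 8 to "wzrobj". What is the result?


Caesar cipher: shift "wzrobj" by 8
  'w' (pos 22) + 8 = pos 4 = 'e'
  'z' (pos 25) + 8 = pos 7 = 'h'
  'r' (pos 17) + 8 = pos 25 = 'z'
  'o' (pos 14) + 8 = pos 22 = 'w'
  'b' (pos 1) + 8 = pos 9 = 'j'
  'j' (pos 9) + 8 = pos 17 = 'r'
Result: ehzwjr

ehzwjr


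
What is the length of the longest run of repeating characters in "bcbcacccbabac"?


Input: "bcbcacccbabac"
Scanning for longest run:
  Position 1 ('c'): new char, reset run to 1
  Position 2 ('b'): new char, reset run to 1
  Position 3 ('c'): new char, reset run to 1
  Position 4 ('a'): new char, reset run to 1
  Position 5 ('c'): new char, reset run to 1
  Position 6 ('c'): continues run of 'c', length=2
  Position 7 ('c'): continues run of 'c', length=3
  Position 8 ('b'): new char, reset run to 1
  Position 9 ('a'): new char, reset run to 1
  Position 10 ('b'): new char, reset run to 1
  Position 11 ('a'): new char, reset run to 1
  Position 12 ('c'): new char, reset run to 1
Longest run: 'c' with length 3

3


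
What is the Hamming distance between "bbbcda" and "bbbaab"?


Comparing "bbbcda" and "bbbaab" position by position:
  Position 0: 'b' vs 'b' => same
  Position 1: 'b' vs 'b' => same
  Position 2: 'b' vs 'b' => same
  Position 3: 'c' vs 'a' => differ
  Position 4: 'd' vs 'a' => differ
  Position 5: 'a' vs 'b' => differ
Total differences (Hamming distance): 3

3


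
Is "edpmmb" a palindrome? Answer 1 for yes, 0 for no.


Input: edpmmb
Reversed: bmmpde
  Compare pos 0 ('e') with pos 5 ('b'): MISMATCH
  Compare pos 1 ('d') with pos 4 ('m'): MISMATCH
  Compare pos 2 ('p') with pos 3 ('m'): MISMATCH
Result: not a palindrome

0


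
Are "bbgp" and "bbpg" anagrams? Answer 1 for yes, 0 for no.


Strings: "bbgp", "bbpg"
Sorted first:  bbgp
Sorted second: bbgp
Sorted forms match => anagrams

1


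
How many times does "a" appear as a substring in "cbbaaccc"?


Searching for "a" in "cbbaaccc"
Scanning each position:
  Position 0: "c" => no
  Position 1: "b" => no
  Position 2: "b" => no
  Position 3: "a" => MATCH
  Position 4: "a" => MATCH
  Position 5: "c" => no
  Position 6: "c" => no
  Position 7: "c" => no
Total occurrences: 2

2


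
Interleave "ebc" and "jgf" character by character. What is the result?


Interleaving "ebc" and "jgf":
  Position 0: 'e' from first, 'j' from second => "ej"
  Position 1: 'b' from first, 'g' from second => "bg"
  Position 2: 'c' from first, 'f' from second => "cf"
Result: ejbgcf

ejbgcf


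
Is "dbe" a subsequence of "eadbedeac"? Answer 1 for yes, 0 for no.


Check if "dbe" is a subsequence of "eadbedeac"
Greedy scan:
  Position 0 ('e'): no match needed
  Position 1 ('a'): no match needed
  Position 2 ('d'): matches sub[0] = 'd'
  Position 3 ('b'): matches sub[1] = 'b'
  Position 4 ('e'): matches sub[2] = 'e'
  Position 5 ('d'): no match needed
  Position 6 ('e'): no match needed
  Position 7 ('a'): no match needed
  Position 8 ('c'): no match needed
All 3 characters matched => is a subsequence

1


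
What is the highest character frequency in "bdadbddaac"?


Input: bdadbddaac
Character counts:
  'a': 3
  'b': 2
  'c': 1
  'd': 4
Maximum frequency: 4

4


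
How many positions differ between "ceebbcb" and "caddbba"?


Comparing "ceebbcb" and "caddbba" position by position:
  Position 0: 'c' vs 'c' => same
  Position 1: 'e' vs 'a' => DIFFER
  Position 2: 'e' vs 'd' => DIFFER
  Position 3: 'b' vs 'd' => DIFFER
  Position 4: 'b' vs 'b' => same
  Position 5: 'c' vs 'b' => DIFFER
  Position 6: 'b' vs 'a' => DIFFER
Positions that differ: 5

5


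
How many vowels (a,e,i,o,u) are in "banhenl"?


Input: banhenl
Checking each character:
  'b' at position 0: consonant
  'a' at position 1: vowel (running total: 1)
  'n' at position 2: consonant
  'h' at position 3: consonant
  'e' at position 4: vowel (running total: 2)
  'n' at position 5: consonant
  'l' at position 6: consonant
Total vowels: 2

2


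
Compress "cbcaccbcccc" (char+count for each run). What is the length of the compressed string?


Input: cbcaccbcccc
Runs:
  'c' x 1 => "c1"
  'b' x 1 => "b1"
  'c' x 1 => "c1"
  'a' x 1 => "a1"
  'c' x 2 => "c2"
  'b' x 1 => "b1"
  'c' x 4 => "c4"
Compressed: "c1b1c1a1c2b1c4"
Compressed length: 14

14


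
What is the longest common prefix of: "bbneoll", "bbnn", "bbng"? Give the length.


Words: bbneoll, bbnn, bbng
  Position 0: all 'b' => match
  Position 1: all 'b' => match
  Position 2: all 'n' => match
  Position 3: ('e', 'n', 'g') => mismatch, stop
LCP = "bbn" (length 3)

3


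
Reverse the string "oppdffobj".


Input: oppdffobj
Reading characters right to left:
  Position 8: 'j'
  Position 7: 'b'
  Position 6: 'o'
  Position 5: 'f'
  Position 4: 'f'
  Position 3: 'd'
  Position 2: 'p'
  Position 1: 'p'
  Position 0: 'o'
Reversed: jboffdppo

jboffdppo


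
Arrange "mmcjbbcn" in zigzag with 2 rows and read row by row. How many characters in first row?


Zigzag "mmcjbbcn" into 2 rows:
Placing characters:
  'm' => row 0
  'm' => row 1
  'c' => row 0
  'j' => row 1
  'b' => row 0
  'b' => row 1
  'c' => row 0
  'n' => row 1
Rows:
  Row 0: "mcbc"
  Row 1: "mjbn"
First row length: 4

4


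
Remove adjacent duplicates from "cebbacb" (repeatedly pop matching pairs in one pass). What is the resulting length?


Input: cebbacb
Stack-based adjacent duplicate removal:
  Read 'c': push. Stack: c
  Read 'e': push. Stack: ce
  Read 'b': push. Stack: ceb
  Read 'b': matches stack top 'b' => pop. Stack: ce
  Read 'a': push. Stack: cea
  Read 'c': push. Stack: ceac
  Read 'b': push. Stack: ceacb
Final stack: "ceacb" (length 5)

5


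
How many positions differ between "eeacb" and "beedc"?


Comparing "eeacb" and "beedc" position by position:
  Position 0: 'e' vs 'b' => DIFFER
  Position 1: 'e' vs 'e' => same
  Position 2: 'a' vs 'e' => DIFFER
  Position 3: 'c' vs 'd' => DIFFER
  Position 4: 'b' vs 'c' => DIFFER
Positions that differ: 4

4


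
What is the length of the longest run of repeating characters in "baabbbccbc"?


Input: "baabbbccbc"
Scanning for longest run:
  Position 1 ('a'): new char, reset run to 1
  Position 2 ('a'): continues run of 'a', length=2
  Position 3 ('b'): new char, reset run to 1
  Position 4 ('b'): continues run of 'b', length=2
  Position 5 ('b'): continues run of 'b', length=3
  Position 6 ('c'): new char, reset run to 1
  Position 7 ('c'): continues run of 'c', length=2
  Position 8 ('b'): new char, reset run to 1
  Position 9 ('c'): new char, reset run to 1
Longest run: 'b' with length 3

3


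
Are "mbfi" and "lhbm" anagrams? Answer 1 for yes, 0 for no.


Strings: "mbfi", "lhbm"
Sorted first:  bfim
Sorted second: bhlm
Differ at position 1: 'f' vs 'h' => not anagrams

0


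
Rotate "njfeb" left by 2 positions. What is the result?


Input: "njfeb", rotate left by 2
First 2 characters: "nj"
Remaining characters: "feb"
Concatenate remaining + first: "feb" + "nj" = "febnj"

febnj


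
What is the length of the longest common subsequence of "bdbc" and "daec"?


LCS of "bdbc" and "daec"
DP table:
           d    a    e    c
      0    0    0    0    0
  b   0    0    0    0    0
  d   0    1    1    1    1
  b   0    1    1    1    1
  c   0    1    1    1    2
LCS length = dp[4][4] = 2

2


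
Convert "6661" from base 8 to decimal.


Input: "6661" in base 8
Positional expansion:
  Digit '6' (value 6) x 8^3 = 3072
  Digit '6' (value 6) x 8^2 = 384
  Digit '6' (value 6) x 8^1 = 48
  Digit '1' (value 1) x 8^0 = 1
Sum = 3505

3505


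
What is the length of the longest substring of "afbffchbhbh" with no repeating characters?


Input: "afbffchbhbh"
Sliding window (track last position of each char):
  Position 0 ('a'): window [0,0] length 1 -- new best
  Position 1 ('f'): window [0,1] length 2 -- new best
  Position 2 ('b'): window [0,2] length 3 -- new best
  Position 3 ('f'): repeat (last at 1), move window start to 2
  Position 3 ('f'): window [2,3] length 2
  Position 4 ('f'): repeat (last at 3), move window start to 4
  Position 4 ('f'): window [4,4] length 1
  Position 5 ('c'): window [4,5] length 2
  Position 6 ('h'): window [4,6] length 3
  Position 7 ('b'): window [4,7] length 4 -- new best
  Position 8 ('h'): repeat (last at 6), move window start to 7
  Position 8 ('h'): window [7,8] length 2
  Position 9 ('b'): repeat (last at 7), move window start to 8
  Position 9 ('b'): window [8,9] length 2
  Position 10 ('h'): repeat (last at 8), move window start to 9
  Position 10 ('h'): window [9,10] length 2
Longest substring with no repeats: "fchb" with length 4

4


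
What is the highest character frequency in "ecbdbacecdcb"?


Input: ecbdbacecdcb
Character counts:
  'a': 1
  'b': 3
  'c': 4
  'd': 2
  'e': 2
Maximum frequency: 4

4


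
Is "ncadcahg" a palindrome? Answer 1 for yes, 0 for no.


Input: ncadcahg
Reversed: ghacdacn
  Compare pos 0 ('n') with pos 7 ('g'): MISMATCH
  Compare pos 1 ('c') with pos 6 ('h'): MISMATCH
  Compare pos 2 ('a') with pos 5 ('a'): match
  Compare pos 3 ('d') with pos 4 ('c'): MISMATCH
Result: not a palindrome

0


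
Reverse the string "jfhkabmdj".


Input: jfhkabmdj
Reading characters right to left:
  Position 8: 'j'
  Position 7: 'd'
  Position 6: 'm'
  Position 5: 'b'
  Position 4: 'a'
  Position 3: 'k'
  Position 2: 'h'
  Position 1: 'f'
  Position 0: 'j'
Reversed: jdmbakhfj

jdmbakhfj


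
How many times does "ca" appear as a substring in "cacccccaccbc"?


Searching for "ca" in "cacccccaccbc"
Scanning each position:
  Position 0: "ca" => MATCH
  Position 1: "ac" => no
  Position 2: "cc" => no
  Position 3: "cc" => no
  Position 4: "cc" => no
  Position 5: "cc" => no
  Position 6: "ca" => MATCH
  Position 7: "ac" => no
  Position 8: "cc" => no
  Position 9: "cb" => no
  Position 10: "bc" => no
Total occurrences: 2

2


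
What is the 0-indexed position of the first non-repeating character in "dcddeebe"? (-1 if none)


Input: dcddeebe
Character frequencies:
  'b': 1
  'c': 1
  'd': 3
  'e': 3
Scanning left to right for freq == 1:
  Position 0 ('d'): freq=3, skip
  Position 1 ('c'): unique! => answer = 1

1


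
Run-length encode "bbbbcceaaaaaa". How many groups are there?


Input: bbbbcceaaaaaa
Scanning for consecutive runs:
  Group 1: 'b' x 4 (positions 0-3)
  Group 2: 'c' x 2 (positions 4-5)
  Group 3: 'e' x 1 (positions 6-6)
  Group 4: 'a' x 6 (positions 7-12)
Total groups: 4

4


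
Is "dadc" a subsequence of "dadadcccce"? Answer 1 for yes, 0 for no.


Check if "dadc" is a subsequence of "dadadcccce"
Greedy scan:
  Position 0 ('d'): matches sub[0] = 'd'
  Position 1 ('a'): matches sub[1] = 'a'
  Position 2 ('d'): matches sub[2] = 'd'
  Position 3 ('a'): no match needed
  Position 4 ('d'): no match needed
  Position 5 ('c'): matches sub[3] = 'c'
  Position 6 ('c'): no match needed
  Position 7 ('c'): no match needed
  Position 8 ('c'): no match needed
  Position 9 ('e'): no match needed
All 4 characters matched => is a subsequence

1


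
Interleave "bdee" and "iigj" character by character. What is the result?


Interleaving "bdee" and "iigj":
  Position 0: 'b' from first, 'i' from second => "bi"
  Position 1: 'd' from first, 'i' from second => "di"
  Position 2: 'e' from first, 'g' from second => "eg"
  Position 3: 'e' from first, 'j' from second => "ej"
Result: bidiegej

bidiegej


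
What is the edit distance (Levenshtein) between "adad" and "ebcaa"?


Computing edit distance: "adad" -> "ebcaa"
DP table:
           e    b    c    a    a
      0    1    2    3    4    5
  a   1    1    2    3    3    4
  d   2    2    2    3    4    4
  a   3    3    3    3    3    4
  d   4    4    4    4    4    4
Edit distance = dp[4][5] = 4

4


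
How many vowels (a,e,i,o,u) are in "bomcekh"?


Input: bomcekh
Checking each character:
  'b' at position 0: consonant
  'o' at position 1: vowel (running total: 1)
  'm' at position 2: consonant
  'c' at position 3: consonant
  'e' at position 4: vowel (running total: 2)
  'k' at position 5: consonant
  'h' at position 6: consonant
Total vowels: 2

2


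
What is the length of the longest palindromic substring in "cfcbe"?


Input: "cfcbe"
Checking substrings for palindromes:
  [0:3] "cfc" (len 3) => palindrome
Longest palindromic substring: "cfc" with length 3

3


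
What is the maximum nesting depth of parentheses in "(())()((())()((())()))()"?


Input: "(())()((())()((())()))()"
Tracking depth:
  Position 0 '(': depth becomes 1
  Position 1 '(': depth becomes 2
  Position 2 ')': depth becomes 1
  Position 3 ')': depth becomes 0
  Position 4 '(': depth becomes 1
  Position 5 ')': depth becomes 0
  Position 6 '(': depth becomes 1
  Position 7 '(': depth becomes 2
  Position 8 '(': depth becomes 3
  Position 9 ')': depth becomes 2
  Position 10 ')': depth becomes 1
  Position 11 '(': depth becomes 2
  Position 12 ')': depth becomes 1
  Position 13 '(': depth becomes 2
  Position 14 '(': depth becomes 3
  Position 15 '(': depth becomes 4
  Position 16 ')': depth becomes 3
  Position 17 ')': depth becomes 2
  Position 18 '(': depth becomes 3
  Position 19 ')': depth becomes 2
  Position 20 ')': depth becomes 1
  Position 21 ')': depth becomes 0
  Position 22 '(': depth becomes 1
  Position 23 ')': depth becomes 0
Maximum depth reached: 4

4


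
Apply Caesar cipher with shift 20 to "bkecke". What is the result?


Caesar cipher: shift "bkecke" by 20
  'b' (pos 1) + 20 = pos 21 = 'v'
  'k' (pos 10) + 20 = pos 4 = 'e'
  'e' (pos 4) + 20 = pos 24 = 'y'
  'c' (pos 2) + 20 = pos 22 = 'w'
  'k' (pos 10) + 20 = pos 4 = 'e'
  'e' (pos 4) + 20 = pos 24 = 'y'
Result: veywey

veywey


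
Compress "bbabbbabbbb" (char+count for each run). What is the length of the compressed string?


Input: bbabbbabbbb
Runs:
  'b' x 2 => "b2"
  'a' x 1 => "a1"
  'b' x 3 => "b3"
  'a' x 1 => "a1"
  'b' x 4 => "b4"
Compressed: "b2a1b3a1b4"
Compressed length: 10

10


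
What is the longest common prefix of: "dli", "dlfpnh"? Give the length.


Words: dli, dlfpnh
  Position 0: all 'd' => match
  Position 1: all 'l' => match
  Position 2: ('i', 'f') => mismatch, stop
LCP = "dl" (length 2)

2


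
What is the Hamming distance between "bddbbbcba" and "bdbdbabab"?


Comparing "bddbbbcba" and "bdbdbabab" position by position:
  Position 0: 'b' vs 'b' => same
  Position 1: 'd' vs 'd' => same
  Position 2: 'd' vs 'b' => differ
  Position 3: 'b' vs 'd' => differ
  Position 4: 'b' vs 'b' => same
  Position 5: 'b' vs 'a' => differ
  Position 6: 'c' vs 'b' => differ
  Position 7: 'b' vs 'a' => differ
  Position 8: 'a' vs 'b' => differ
Total differences (Hamming distance): 6

6


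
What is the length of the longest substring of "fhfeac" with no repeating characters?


Input: "fhfeac"
Sliding window (track last position of each char):
  Position 0 ('f'): window [0,0] length 1 -- new best
  Position 1 ('h'): window [0,1] length 2 -- new best
  Position 2 ('f'): repeat (last at 0), move window start to 1
  Position 2 ('f'): window [1,2] length 2
  Position 3 ('e'): window [1,3] length 3 -- new best
  Position 4 ('a'): window [1,4] length 4 -- new best
  Position 5 ('c'): window [1,5] length 5 -- new best
Longest substring with no repeats: "hfeac" with length 5

5


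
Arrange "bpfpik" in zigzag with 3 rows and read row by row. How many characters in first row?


Zigzag "bpfpik" into 3 rows:
Placing characters:
  'b' => row 0
  'p' => row 1
  'f' => row 2
  'p' => row 1
  'i' => row 0
  'k' => row 1
Rows:
  Row 0: "bi"
  Row 1: "ppk"
  Row 2: "f"
First row length: 2

2


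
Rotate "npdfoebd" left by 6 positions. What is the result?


Input: "npdfoebd", rotate left by 6
First 6 characters: "npdfoe"
Remaining characters: "bd"
Concatenate remaining + first: "bd" + "npdfoe" = "bdnpdfoe"

bdnpdfoe


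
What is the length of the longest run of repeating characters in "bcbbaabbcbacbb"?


Input: "bcbbaabbcbacbb"
Scanning for longest run:
  Position 1 ('c'): new char, reset run to 1
  Position 2 ('b'): new char, reset run to 1
  Position 3 ('b'): continues run of 'b', length=2
  Position 4 ('a'): new char, reset run to 1
  Position 5 ('a'): continues run of 'a', length=2
  Position 6 ('b'): new char, reset run to 1
  Position 7 ('b'): continues run of 'b', length=2
  Position 8 ('c'): new char, reset run to 1
  Position 9 ('b'): new char, reset run to 1
  Position 10 ('a'): new char, reset run to 1
  Position 11 ('c'): new char, reset run to 1
  Position 12 ('b'): new char, reset run to 1
  Position 13 ('b'): continues run of 'b', length=2
Longest run: 'b' with length 2

2


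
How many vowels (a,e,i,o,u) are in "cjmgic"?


Input: cjmgic
Checking each character:
  'c' at position 0: consonant
  'j' at position 1: consonant
  'm' at position 2: consonant
  'g' at position 3: consonant
  'i' at position 4: vowel (running total: 1)
  'c' at position 5: consonant
Total vowels: 1

1


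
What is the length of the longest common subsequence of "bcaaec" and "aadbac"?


LCS of "bcaaec" and "aadbac"
DP table:
           a    a    d    b    a    c
      0    0    0    0    0    0    0
  b   0    0    0    0    1    1    1
  c   0    0    0    0    1    1    2
  a   0    1    1    1    1    2    2
  a   0    1    2    2    2    2    2
  e   0    1    2    2    2    2    2
  c   0    1    2    2    2    2    3
LCS length = dp[6][6] = 3

3


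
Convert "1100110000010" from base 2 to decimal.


Input: "1100110000010" in base 2
Positional expansion:
  Digit '1' (value 1) x 2^12 = 4096
  Digit '1' (value 1) x 2^11 = 2048
  Digit '0' (value 0) x 2^10 = 0
  Digit '0' (value 0) x 2^9 = 0
  Digit '1' (value 1) x 2^8 = 256
  Digit '1' (value 1) x 2^7 = 128
  Digit '0' (value 0) x 2^6 = 0
  Digit '0' (value 0) x 2^5 = 0
  Digit '0' (value 0) x 2^4 = 0
  Digit '0' (value 0) x 2^3 = 0
  Digit '0' (value 0) x 2^2 = 0
  Digit '1' (value 1) x 2^1 = 2
  Digit '0' (value 0) x 2^0 = 0
Sum = 6530

6530


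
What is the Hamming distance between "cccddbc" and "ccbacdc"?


Comparing "cccddbc" and "ccbacdc" position by position:
  Position 0: 'c' vs 'c' => same
  Position 1: 'c' vs 'c' => same
  Position 2: 'c' vs 'b' => differ
  Position 3: 'd' vs 'a' => differ
  Position 4: 'd' vs 'c' => differ
  Position 5: 'b' vs 'd' => differ
  Position 6: 'c' vs 'c' => same
Total differences (Hamming distance): 4

4


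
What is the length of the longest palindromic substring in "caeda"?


Input: "caeda"
Checking substrings for palindromes:
  No multi-char palindromic substrings found
Longest palindromic substring: "c" with length 1

1


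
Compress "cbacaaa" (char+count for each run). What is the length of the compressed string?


Input: cbacaaa
Runs:
  'c' x 1 => "c1"
  'b' x 1 => "b1"
  'a' x 1 => "a1"
  'c' x 1 => "c1"
  'a' x 3 => "a3"
Compressed: "c1b1a1c1a3"
Compressed length: 10

10


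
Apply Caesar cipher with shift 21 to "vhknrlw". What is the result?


Caesar cipher: shift "vhknrlw" by 21
  'v' (pos 21) + 21 = pos 16 = 'q'
  'h' (pos 7) + 21 = pos 2 = 'c'
  'k' (pos 10) + 21 = pos 5 = 'f'
  'n' (pos 13) + 21 = pos 8 = 'i'
  'r' (pos 17) + 21 = pos 12 = 'm'
  'l' (pos 11) + 21 = pos 6 = 'g'
  'w' (pos 22) + 21 = pos 17 = 'r'
Result: qcfimgr

qcfimgr


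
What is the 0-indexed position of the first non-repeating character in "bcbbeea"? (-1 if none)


Input: bcbbeea
Character frequencies:
  'a': 1
  'b': 3
  'c': 1
  'e': 2
Scanning left to right for freq == 1:
  Position 0 ('b'): freq=3, skip
  Position 1 ('c'): unique! => answer = 1

1


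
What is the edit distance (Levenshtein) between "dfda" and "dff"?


Computing edit distance: "dfda" -> "dff"
DP table:
           d    f    f
      0    1    2    3
  d   1    0    1    2
  f   2    1    0    1
  d   3    2    1    1
  a   4    3    2    2
Edit distance = dp[4][3] = 2

2


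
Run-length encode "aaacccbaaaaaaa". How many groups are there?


Input: aaacccbaaaaaaa
Scanning for consecutive runs:
  Group 1: 'a' x 3 (positions 0-2)
  Group 2: 'c' x 3 (positions 3-5)
  Group 3: 'b' x 1 (positions 6-6)
  Group 4: 'a' x 7 (positions 7-13)
Total groups: 4

4


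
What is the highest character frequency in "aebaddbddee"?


Input: aebaddbddee
Character counts:
  'a': 2
  'b': 2
  'd': 4
  'e': 3
Maximum frequency: 4

4


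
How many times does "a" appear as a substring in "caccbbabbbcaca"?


Searching for "a" in "caccbbabbbcaca"
Scanning each position:
  Position 0: "c" => no
  Position 1: "a" => MATCH
  Position 2: "c" => no
  Position 3: "c" => no
  Position 4: "b" => no
  Position 5: "b" => no
  Position 6: "a" => MATCH
  Position 7: "b" => no
  Position 8: "b" => no
  Position 9: "b" => no
  Position 10: "c" => no
  Position 11: "a" => MATCH
  Position 12: "c" => no
  Position 13: "a" => MATCH
Total occurrences: 4

4


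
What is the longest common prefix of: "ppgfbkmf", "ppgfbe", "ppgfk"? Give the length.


Words: ppgfbkmf, ppgfbe, ppgfk
  Position 0: all 'p' => match
  Position 1: all 'p' => match
  Position 2: all 'g' => match
  Position 3: all 'f' => match
  Position 4: ('b', 'b', 'k') => mismatch, stop
LCP = "ppgf" (length 4)

4


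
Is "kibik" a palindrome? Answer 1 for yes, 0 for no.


Input: kibik
Reversed: kibik
  Compare pos 0 ('k') with pos 4 ('k'): match
  Compare pos 1 ('i') with pos 3 ('i'): match
Result: palindrome

1
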